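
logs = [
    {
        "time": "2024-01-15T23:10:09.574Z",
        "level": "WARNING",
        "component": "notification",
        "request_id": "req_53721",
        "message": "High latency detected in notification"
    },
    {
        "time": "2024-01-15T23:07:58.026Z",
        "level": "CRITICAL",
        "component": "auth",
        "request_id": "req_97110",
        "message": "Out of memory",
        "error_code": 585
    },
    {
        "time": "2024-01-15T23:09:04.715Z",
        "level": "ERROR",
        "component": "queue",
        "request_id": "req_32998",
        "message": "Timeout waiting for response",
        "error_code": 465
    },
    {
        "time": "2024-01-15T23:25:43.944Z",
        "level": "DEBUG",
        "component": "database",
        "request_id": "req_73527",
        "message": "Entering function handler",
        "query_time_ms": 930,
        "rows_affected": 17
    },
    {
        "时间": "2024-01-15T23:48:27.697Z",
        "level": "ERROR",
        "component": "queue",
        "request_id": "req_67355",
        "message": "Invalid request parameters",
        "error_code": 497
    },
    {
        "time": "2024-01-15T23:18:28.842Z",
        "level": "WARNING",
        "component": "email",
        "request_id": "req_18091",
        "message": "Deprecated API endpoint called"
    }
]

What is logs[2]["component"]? "queue"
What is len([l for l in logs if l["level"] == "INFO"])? 0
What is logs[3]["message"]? "Entering function handler"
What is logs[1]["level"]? "CRITICAL"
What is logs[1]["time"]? "2024-01-15T23:07:58.026Z"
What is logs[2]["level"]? "ERROR"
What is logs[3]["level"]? "DEBUG"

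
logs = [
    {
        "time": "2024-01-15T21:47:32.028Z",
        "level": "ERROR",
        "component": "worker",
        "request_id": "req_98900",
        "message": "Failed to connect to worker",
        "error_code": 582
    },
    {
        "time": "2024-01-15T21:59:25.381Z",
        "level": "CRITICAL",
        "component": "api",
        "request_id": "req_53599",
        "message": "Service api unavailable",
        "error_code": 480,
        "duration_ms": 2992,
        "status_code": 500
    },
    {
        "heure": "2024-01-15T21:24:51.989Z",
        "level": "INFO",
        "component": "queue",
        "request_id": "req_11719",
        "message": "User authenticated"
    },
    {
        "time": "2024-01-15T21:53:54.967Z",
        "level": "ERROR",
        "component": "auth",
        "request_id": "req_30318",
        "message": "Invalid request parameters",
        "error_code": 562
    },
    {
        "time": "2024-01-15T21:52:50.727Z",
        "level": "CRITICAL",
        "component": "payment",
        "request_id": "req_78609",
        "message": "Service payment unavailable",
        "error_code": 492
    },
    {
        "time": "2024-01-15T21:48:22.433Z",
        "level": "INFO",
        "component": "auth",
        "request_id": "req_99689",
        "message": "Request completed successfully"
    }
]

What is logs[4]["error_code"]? 492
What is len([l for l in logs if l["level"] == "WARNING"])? 0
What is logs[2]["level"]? "INFO"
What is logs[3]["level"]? "ERROR"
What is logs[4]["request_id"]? "req_78609"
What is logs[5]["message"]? "Request completed successfully"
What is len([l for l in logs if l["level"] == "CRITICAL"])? 2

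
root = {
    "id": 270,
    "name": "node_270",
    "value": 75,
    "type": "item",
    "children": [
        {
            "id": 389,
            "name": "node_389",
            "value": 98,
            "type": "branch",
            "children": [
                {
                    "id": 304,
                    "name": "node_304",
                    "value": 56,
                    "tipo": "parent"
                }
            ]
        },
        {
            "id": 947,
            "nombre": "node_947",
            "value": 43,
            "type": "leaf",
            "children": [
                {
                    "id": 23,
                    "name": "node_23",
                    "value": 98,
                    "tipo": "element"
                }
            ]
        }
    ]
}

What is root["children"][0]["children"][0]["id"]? 304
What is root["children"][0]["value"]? 98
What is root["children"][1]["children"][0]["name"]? "node_23"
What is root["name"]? "node_270"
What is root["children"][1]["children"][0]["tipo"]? "element"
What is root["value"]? 75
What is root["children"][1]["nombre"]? "node_947"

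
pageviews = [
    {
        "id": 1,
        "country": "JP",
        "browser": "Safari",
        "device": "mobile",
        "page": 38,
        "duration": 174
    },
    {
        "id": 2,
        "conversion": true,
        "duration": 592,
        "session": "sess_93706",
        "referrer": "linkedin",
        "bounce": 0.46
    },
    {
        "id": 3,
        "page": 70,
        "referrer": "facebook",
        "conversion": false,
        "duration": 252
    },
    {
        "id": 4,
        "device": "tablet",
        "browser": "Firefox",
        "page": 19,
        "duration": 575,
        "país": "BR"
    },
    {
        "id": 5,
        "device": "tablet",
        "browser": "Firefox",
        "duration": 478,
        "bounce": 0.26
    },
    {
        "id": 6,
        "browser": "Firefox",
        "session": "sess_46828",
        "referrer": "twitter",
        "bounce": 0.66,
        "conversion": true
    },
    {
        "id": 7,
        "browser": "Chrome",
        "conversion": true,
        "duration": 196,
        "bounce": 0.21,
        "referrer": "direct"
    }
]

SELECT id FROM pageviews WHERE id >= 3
[3, 4, 5, 6, 7]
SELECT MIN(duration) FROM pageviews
174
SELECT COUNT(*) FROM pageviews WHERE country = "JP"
1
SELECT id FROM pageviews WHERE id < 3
[1, 2]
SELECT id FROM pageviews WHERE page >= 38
[1, 3]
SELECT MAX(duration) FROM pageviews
592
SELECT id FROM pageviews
[1, 2, 3, 4, 5, 6, 7]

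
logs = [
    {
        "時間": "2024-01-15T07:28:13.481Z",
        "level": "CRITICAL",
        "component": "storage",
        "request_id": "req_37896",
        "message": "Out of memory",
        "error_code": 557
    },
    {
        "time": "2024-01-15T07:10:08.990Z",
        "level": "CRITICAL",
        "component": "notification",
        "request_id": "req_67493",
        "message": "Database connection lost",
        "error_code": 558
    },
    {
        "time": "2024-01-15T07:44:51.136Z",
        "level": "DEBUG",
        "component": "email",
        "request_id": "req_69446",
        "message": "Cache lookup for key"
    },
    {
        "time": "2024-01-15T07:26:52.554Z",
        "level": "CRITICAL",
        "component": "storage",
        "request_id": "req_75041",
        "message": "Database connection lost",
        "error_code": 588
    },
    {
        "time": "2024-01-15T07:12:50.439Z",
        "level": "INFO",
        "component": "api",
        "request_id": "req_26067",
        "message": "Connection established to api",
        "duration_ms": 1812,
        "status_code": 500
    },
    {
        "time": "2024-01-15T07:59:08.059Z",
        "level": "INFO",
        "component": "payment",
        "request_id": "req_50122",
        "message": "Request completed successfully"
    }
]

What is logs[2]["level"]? "DEBUG"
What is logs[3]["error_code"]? 588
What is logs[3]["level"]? "CRITICAL"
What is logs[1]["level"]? "CRITICAL"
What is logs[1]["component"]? "notification"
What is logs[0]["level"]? "CRITICAL"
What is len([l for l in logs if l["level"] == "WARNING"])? 0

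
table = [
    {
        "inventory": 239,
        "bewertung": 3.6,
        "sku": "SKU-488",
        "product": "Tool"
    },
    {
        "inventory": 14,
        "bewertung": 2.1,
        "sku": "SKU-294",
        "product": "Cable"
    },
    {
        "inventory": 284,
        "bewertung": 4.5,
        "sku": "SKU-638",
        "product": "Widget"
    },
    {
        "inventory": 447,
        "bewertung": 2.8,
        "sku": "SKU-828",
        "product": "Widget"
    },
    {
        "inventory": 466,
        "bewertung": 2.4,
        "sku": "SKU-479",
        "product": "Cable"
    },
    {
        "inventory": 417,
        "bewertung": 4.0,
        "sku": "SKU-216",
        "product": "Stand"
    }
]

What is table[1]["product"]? "Cable"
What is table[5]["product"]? "Stand"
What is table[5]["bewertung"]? 4.0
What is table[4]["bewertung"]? 2.4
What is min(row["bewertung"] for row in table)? 2.1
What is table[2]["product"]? "Widget"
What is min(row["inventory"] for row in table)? 14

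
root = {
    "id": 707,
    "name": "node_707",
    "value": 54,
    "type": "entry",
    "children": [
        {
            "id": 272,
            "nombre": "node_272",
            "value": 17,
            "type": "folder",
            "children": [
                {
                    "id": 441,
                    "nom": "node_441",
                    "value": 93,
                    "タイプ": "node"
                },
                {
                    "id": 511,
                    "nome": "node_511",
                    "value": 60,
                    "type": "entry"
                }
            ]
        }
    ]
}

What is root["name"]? "node_707"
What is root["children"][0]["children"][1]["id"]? 511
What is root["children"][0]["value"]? 17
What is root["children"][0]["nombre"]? "node_272"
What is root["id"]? 707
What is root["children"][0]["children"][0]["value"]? 93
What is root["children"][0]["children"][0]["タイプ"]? "node"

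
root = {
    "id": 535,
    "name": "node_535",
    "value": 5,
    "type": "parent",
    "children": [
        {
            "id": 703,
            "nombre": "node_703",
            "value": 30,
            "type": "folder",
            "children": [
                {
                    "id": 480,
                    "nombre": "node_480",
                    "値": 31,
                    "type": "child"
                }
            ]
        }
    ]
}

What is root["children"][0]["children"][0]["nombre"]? "node_480"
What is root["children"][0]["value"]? 30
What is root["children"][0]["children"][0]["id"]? 480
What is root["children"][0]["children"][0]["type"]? "child"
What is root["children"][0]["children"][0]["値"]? 31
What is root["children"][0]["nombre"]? "node_703"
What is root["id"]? 535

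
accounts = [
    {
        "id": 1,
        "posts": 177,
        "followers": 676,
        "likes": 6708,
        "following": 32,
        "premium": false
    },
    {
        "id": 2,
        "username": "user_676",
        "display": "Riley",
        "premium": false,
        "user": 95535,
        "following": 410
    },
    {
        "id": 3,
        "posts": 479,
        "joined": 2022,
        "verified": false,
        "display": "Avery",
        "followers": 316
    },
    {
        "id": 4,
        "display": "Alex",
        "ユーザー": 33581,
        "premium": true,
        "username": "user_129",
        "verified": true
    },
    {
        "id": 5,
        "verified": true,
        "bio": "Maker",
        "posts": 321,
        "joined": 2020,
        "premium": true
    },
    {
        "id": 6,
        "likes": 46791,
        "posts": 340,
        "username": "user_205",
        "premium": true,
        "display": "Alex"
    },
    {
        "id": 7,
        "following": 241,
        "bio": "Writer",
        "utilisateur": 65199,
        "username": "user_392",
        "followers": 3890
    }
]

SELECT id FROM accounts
[1, 2, 3, 4, 5, 6, 7]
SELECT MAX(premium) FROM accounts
True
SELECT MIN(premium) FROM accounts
False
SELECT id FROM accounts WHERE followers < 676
[3]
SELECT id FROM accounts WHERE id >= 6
[6, 7]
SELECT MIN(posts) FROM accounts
177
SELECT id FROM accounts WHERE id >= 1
[1, 2, 3, 4, 5, 6, 7]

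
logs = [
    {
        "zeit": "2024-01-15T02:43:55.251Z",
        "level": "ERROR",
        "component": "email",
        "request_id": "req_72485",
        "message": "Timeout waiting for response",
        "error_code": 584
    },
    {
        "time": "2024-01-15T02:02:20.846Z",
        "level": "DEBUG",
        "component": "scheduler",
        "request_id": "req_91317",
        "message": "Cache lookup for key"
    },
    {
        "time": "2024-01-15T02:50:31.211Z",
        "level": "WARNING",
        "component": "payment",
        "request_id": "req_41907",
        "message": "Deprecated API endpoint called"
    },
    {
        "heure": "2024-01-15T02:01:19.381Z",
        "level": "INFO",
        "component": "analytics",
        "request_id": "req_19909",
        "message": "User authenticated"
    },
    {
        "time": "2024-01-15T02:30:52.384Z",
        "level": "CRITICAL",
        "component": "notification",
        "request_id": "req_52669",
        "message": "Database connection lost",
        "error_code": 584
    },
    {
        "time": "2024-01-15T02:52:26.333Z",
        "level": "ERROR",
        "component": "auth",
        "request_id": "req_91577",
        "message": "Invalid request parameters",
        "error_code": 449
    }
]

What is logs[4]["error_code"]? 584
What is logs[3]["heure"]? "2024-01-15T02:01:19.381Z"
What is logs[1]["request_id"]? "req_91317"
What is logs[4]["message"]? "Database connection lost"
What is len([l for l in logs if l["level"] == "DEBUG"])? 1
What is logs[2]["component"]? "payment"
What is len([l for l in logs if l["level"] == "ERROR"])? 2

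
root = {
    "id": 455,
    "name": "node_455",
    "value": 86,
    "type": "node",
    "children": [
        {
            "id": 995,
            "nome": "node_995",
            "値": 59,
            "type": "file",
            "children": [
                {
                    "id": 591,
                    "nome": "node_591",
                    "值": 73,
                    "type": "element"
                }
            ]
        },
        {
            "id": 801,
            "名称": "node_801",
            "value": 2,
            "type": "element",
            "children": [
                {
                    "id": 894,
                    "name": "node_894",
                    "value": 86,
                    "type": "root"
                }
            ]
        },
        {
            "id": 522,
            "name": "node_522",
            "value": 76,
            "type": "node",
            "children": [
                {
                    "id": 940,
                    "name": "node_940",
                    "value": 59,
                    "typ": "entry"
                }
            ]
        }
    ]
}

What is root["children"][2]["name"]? "node_522"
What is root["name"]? "node_455"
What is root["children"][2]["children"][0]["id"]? 940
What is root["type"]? "node"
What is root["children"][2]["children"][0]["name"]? "node_940"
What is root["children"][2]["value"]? 76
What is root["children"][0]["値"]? 59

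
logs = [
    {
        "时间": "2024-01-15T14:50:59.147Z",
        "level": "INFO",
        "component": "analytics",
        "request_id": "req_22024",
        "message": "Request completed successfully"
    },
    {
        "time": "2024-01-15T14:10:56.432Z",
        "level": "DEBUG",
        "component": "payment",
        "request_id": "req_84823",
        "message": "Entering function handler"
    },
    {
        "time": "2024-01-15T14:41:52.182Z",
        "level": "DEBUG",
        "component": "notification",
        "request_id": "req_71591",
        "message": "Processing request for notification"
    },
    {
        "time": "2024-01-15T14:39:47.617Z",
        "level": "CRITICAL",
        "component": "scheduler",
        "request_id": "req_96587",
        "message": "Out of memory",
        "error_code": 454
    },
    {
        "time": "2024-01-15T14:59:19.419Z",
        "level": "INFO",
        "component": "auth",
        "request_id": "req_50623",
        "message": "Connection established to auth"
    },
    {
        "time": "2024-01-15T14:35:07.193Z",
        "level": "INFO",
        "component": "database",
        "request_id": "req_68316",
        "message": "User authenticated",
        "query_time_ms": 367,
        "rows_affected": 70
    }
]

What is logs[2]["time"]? "2024-01-15T14:41:52.182Z"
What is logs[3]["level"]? "CRITICAL"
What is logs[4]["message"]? "Connection established to auth"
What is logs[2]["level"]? "DEBUG"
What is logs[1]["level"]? "DEBUG"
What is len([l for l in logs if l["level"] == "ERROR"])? 0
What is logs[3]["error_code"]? 454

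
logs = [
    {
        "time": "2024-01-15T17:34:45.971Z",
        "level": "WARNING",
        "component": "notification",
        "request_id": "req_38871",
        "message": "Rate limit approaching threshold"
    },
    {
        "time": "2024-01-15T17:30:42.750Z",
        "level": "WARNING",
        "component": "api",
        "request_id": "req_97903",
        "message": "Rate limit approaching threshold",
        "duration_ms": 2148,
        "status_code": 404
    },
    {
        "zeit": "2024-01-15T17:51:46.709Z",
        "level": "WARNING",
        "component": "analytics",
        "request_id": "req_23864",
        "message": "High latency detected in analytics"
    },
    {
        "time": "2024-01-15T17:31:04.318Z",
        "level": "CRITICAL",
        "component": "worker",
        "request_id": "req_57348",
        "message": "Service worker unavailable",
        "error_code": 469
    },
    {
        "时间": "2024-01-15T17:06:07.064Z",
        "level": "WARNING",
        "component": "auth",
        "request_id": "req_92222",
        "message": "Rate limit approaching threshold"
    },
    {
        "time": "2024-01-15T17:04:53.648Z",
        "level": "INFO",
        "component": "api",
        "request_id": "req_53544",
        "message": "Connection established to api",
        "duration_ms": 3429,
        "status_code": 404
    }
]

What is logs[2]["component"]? "analytics"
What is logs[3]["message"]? "Service worker unavailable"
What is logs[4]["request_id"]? "req_92222"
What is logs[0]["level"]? "WARNING"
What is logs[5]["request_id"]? "req_53544"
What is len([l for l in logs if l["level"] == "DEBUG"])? 0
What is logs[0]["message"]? "Rate limit approaching threshold"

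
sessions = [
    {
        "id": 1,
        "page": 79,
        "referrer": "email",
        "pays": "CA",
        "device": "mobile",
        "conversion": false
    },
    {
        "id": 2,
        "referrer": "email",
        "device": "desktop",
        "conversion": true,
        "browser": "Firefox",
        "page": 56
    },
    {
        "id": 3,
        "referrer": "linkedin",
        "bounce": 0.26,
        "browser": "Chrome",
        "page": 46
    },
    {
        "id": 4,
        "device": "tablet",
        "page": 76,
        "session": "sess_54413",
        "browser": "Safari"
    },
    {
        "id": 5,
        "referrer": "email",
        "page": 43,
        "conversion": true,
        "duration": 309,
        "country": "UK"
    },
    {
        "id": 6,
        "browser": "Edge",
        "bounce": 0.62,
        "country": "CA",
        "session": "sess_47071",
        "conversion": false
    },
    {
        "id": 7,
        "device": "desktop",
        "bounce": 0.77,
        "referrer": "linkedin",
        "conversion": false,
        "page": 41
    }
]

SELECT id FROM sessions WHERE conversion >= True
[2, 5]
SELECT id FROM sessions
[1, 2, 3, 4, 5, 6, 7]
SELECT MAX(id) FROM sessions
7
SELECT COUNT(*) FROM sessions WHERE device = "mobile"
1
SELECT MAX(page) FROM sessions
79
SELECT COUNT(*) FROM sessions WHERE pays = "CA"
1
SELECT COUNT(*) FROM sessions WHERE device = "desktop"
2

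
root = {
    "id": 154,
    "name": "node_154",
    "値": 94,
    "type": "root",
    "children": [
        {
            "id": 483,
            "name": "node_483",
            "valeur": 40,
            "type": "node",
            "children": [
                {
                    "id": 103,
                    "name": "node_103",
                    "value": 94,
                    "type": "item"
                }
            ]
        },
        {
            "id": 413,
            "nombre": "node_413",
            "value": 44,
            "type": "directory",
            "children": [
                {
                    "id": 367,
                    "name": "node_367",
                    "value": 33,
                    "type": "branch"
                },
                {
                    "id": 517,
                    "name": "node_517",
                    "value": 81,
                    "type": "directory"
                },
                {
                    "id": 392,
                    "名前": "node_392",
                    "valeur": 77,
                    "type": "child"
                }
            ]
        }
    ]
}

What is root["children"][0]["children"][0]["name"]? "node_103"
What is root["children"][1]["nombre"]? "node_413"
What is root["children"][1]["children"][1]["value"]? 81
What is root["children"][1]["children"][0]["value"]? 33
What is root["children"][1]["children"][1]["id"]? 517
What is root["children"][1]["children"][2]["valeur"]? 77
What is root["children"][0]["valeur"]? 40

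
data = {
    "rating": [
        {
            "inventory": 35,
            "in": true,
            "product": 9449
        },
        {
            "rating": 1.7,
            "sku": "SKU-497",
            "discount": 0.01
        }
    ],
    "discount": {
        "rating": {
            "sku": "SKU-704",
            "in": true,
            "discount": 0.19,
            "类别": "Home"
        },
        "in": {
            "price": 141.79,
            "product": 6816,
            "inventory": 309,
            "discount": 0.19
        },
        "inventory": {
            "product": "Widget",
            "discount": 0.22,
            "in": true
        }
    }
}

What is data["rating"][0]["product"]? 9449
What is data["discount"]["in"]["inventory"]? 309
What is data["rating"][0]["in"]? True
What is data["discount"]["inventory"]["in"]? True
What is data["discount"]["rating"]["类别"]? "Home"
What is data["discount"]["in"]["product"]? 6816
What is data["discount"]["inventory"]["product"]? "Widget"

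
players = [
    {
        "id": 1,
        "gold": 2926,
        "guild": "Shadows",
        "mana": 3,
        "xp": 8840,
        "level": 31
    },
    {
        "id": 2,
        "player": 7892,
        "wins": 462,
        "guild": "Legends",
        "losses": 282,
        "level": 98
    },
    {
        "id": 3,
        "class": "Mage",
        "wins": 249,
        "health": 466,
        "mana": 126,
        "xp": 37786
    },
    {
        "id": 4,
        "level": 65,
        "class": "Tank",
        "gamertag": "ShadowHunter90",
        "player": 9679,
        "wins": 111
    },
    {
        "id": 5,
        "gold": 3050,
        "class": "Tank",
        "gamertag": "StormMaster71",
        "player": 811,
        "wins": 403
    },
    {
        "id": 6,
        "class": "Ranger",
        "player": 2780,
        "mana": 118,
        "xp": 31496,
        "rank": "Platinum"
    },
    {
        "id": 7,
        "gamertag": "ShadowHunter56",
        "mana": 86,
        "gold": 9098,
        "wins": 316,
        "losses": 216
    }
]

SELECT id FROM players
[1, 2, 3, 4, 5, 6, 7]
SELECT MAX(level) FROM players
98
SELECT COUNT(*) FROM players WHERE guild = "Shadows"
1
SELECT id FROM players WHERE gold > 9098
[]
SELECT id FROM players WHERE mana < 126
[1, 6, 7]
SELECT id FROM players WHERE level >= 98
[2]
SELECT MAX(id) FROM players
7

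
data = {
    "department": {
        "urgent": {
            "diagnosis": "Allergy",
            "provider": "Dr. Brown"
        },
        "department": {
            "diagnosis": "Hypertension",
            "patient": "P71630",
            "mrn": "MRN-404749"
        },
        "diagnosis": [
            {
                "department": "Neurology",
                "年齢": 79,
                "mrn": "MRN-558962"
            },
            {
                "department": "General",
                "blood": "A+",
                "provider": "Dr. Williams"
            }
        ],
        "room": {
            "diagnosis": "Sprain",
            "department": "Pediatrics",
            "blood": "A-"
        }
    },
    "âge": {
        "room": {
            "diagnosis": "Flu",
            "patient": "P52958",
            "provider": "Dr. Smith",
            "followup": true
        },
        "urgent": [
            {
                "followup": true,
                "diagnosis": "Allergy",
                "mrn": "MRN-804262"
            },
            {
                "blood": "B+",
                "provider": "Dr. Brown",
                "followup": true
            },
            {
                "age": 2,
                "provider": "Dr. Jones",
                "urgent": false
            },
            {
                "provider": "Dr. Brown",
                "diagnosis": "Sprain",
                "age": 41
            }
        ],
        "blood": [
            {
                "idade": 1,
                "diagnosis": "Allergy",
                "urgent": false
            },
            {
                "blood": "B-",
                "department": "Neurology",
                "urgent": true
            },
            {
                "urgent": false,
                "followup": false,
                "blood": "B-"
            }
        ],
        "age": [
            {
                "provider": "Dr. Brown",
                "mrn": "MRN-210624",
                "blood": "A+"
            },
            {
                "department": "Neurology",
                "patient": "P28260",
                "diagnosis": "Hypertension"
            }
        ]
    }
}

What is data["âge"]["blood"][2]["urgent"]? False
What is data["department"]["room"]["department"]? "Pediatrics"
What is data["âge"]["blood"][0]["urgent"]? False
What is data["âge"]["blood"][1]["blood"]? "B-"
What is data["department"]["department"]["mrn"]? "MRN-404749"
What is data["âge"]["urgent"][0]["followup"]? True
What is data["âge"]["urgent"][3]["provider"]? "Dr. Brown"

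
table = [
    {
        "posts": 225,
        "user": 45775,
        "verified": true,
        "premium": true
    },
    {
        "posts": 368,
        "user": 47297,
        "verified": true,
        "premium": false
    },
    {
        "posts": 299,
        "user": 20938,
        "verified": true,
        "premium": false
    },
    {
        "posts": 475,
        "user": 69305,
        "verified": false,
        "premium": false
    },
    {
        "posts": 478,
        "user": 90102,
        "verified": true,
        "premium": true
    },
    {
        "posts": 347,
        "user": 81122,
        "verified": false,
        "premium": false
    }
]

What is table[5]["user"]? 81122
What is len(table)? 6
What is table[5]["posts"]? 347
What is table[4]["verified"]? True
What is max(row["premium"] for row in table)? True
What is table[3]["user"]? 69305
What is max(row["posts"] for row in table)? 478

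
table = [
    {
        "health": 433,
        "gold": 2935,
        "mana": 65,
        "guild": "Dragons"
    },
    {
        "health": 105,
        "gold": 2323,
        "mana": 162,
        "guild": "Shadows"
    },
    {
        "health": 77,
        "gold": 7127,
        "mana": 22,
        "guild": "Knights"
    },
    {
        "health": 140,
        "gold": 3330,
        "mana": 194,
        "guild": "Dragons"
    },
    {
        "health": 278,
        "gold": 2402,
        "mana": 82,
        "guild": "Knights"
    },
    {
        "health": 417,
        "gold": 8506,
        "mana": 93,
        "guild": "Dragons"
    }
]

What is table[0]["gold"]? 2935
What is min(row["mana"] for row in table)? 22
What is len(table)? 6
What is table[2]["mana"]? 22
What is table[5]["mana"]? 93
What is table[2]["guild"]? "Knights"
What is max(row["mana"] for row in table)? 194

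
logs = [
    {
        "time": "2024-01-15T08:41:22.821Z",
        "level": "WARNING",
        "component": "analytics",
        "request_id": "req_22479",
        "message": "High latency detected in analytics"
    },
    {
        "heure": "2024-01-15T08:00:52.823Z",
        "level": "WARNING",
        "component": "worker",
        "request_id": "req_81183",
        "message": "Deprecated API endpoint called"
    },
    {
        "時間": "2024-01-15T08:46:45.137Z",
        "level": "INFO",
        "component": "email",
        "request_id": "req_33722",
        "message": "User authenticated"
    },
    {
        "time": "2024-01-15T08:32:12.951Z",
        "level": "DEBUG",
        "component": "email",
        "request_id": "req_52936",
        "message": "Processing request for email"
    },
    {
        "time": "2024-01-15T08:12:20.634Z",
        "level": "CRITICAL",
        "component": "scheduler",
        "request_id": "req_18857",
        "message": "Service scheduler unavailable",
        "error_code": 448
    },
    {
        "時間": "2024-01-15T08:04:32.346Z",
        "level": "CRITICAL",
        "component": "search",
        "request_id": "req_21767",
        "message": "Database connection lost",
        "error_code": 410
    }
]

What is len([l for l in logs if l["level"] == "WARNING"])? 2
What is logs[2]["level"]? "INFO"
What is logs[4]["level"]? "CRITICAL"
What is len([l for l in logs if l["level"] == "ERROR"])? 0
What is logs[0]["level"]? "WARNING"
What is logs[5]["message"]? "Database connection lost"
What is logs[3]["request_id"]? "req_52936"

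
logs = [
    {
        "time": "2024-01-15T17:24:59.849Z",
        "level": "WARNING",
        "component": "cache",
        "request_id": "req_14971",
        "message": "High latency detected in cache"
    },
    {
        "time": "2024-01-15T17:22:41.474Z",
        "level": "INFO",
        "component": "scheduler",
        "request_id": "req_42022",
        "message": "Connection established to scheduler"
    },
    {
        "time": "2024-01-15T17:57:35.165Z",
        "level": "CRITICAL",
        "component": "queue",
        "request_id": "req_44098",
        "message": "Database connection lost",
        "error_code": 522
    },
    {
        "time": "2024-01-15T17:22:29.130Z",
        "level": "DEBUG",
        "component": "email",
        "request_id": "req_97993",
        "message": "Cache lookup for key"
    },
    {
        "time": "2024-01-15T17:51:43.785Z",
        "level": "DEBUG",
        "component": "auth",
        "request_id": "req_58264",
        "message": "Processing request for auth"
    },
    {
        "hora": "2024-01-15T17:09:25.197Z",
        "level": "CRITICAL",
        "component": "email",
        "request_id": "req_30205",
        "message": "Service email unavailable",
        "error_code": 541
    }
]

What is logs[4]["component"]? "auth"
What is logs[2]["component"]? "queue"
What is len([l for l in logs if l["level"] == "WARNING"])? 1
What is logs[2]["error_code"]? 522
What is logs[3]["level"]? "DEBUG"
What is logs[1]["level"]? "INFO"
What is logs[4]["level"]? "DEBUG"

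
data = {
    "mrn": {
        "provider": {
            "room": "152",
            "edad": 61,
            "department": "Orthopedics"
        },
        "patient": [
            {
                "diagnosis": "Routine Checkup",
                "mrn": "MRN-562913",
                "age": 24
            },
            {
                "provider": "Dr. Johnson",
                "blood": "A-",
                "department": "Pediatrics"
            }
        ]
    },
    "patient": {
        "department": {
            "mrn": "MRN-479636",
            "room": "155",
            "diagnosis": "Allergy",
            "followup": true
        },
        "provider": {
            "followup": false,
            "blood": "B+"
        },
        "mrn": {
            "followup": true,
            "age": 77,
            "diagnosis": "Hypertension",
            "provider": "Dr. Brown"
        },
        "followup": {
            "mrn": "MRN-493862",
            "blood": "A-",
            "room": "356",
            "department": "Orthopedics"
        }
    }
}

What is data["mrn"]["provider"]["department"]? "Orthopedics"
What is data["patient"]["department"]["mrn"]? "MRN-479636"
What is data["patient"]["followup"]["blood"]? "A-"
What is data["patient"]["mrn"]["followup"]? True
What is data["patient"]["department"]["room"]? "155"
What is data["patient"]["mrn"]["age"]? 77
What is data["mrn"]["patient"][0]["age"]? 24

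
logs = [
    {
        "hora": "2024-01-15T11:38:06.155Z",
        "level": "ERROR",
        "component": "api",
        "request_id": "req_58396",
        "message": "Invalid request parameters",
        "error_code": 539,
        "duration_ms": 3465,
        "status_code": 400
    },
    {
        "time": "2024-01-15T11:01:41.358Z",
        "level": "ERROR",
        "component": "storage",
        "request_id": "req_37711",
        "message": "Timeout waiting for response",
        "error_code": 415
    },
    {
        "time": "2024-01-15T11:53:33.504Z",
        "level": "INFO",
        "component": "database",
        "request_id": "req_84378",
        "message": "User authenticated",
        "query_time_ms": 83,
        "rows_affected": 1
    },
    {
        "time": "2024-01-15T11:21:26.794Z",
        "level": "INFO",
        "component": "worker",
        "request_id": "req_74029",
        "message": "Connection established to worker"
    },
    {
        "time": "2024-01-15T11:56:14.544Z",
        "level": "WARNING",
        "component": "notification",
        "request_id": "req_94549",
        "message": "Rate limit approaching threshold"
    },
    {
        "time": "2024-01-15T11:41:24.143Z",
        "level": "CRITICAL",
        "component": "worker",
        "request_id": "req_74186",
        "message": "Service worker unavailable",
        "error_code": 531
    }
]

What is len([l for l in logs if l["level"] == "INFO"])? 2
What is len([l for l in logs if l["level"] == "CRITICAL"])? 1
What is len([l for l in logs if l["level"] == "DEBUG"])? 0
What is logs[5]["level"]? "CRITICAL"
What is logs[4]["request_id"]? "req_94549"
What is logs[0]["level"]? "ERROR"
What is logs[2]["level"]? "INFO"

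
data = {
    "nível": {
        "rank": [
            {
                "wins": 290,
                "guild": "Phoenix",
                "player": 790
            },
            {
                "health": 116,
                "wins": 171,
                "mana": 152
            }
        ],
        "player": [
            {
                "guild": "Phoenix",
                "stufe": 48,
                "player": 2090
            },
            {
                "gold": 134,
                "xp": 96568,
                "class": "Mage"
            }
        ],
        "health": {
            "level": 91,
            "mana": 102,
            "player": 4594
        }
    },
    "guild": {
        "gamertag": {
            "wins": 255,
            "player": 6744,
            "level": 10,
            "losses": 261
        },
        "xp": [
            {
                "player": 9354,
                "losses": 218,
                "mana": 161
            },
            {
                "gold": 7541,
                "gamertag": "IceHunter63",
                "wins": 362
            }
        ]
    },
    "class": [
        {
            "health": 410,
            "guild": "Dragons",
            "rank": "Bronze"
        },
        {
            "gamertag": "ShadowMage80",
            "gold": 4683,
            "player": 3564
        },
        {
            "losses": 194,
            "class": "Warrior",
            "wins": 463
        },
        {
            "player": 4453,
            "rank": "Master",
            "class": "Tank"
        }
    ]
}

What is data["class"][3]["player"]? 4453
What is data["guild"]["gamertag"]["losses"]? 261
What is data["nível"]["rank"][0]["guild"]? "Phoenix"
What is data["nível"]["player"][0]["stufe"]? 48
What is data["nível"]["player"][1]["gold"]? 134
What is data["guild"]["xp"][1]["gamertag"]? "IceHunter63"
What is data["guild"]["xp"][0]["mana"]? 161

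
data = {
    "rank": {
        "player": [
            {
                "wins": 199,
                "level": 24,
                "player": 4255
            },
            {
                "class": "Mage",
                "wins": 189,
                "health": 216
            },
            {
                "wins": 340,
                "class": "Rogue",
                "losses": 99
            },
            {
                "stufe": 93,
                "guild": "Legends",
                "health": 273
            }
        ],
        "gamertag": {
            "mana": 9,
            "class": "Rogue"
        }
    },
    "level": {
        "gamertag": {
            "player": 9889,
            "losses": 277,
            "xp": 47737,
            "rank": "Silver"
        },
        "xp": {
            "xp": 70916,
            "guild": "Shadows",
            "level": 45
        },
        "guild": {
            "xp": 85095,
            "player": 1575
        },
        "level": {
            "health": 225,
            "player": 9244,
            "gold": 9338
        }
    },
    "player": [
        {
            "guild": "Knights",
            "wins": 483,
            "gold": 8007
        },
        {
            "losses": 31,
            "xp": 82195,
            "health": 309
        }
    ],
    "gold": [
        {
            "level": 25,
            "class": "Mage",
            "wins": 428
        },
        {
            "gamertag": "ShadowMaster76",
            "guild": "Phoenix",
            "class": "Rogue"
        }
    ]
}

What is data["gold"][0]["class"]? "Mage"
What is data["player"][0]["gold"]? 8007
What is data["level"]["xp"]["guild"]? "Shadows"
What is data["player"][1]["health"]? 309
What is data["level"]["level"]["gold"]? 9338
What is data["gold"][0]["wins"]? 428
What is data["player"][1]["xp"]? 82195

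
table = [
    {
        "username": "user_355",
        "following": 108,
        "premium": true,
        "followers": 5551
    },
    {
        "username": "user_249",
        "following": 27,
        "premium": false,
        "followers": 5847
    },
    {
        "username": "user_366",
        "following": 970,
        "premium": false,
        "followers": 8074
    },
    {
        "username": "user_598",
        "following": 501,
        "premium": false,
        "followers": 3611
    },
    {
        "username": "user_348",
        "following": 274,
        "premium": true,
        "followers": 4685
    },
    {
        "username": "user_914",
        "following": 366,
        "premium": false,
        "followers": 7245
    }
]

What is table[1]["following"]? 27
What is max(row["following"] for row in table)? 970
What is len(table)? 6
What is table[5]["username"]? "user_914"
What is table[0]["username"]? "user_355"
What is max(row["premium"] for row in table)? True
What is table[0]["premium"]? True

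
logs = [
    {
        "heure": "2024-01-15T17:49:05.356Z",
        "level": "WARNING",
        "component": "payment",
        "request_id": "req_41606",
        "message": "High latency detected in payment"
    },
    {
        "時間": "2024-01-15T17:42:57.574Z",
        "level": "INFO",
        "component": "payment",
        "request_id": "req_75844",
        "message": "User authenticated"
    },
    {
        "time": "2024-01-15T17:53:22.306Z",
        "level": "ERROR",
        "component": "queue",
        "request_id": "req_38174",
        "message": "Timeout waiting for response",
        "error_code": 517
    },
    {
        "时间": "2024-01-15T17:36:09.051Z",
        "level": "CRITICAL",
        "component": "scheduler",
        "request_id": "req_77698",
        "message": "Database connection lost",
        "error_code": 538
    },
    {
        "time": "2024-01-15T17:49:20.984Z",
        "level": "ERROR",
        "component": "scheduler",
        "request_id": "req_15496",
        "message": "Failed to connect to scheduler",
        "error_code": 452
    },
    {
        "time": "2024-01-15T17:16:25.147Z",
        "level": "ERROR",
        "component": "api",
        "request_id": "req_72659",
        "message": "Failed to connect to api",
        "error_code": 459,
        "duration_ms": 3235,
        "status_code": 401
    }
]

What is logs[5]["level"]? "ERROR"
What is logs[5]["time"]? "2024-01-15T17:16:25.147Z"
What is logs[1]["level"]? "INFO"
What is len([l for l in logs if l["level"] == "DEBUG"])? 0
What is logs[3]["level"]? "CRITICAL"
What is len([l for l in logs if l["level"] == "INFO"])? 1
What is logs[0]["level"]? "WARNING"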